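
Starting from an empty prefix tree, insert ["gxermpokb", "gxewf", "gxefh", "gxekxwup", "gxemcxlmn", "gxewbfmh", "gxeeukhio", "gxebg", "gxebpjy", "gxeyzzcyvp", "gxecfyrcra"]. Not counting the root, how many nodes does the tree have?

53

Insert word by word; a character creates a node only if that edge doesn't already exist:
  "gxermpokb" → 9 new (g, x, e, r, m, p, o, k, b)
  "gxewf" → prefix "gxe" already present; 2 new (w, f)
  "gxefh" → prefix "gxe" already present; 2 new (f, h)
  "gxekxwup" → prefix "gxe" already present; 5 new (k, x, w, u, p)
  "gxemcxlmn" → prefix "gxe" already present; 6 new (m, c, x, l, m, n)
  "gxewbfmh" → prefix "gxew" already present; 4 new (b, f, m, h)
  "gxeeukhio" → prefix "gxe" already present; 6 new (e, u, k, h, i, o)
  "gxebg" → prefix "gxe" already present; 2 new (b, g)
  "gxebpjy" → prefix "gxeb" already present; 3 new (p, j, y)
  "gxeyzzcyvp" → prefix "gxe" already present; 7 new (y, z, z, c, y, v, p)
  "gxecfyrcra" → prefix "gxe" already present; 7 new (c, f, y, r, c, r, a)
Total nodes = 9 + 2 + 2 + 5 + 6 + 4 + 6 + 2 + 3 + 7 + 7 = 53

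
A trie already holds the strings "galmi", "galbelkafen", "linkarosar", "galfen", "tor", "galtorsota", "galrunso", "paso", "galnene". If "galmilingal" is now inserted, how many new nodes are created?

6

The longest prefix of "galmilingal" already in the trie is "galmi" (length 5).
Each of the 6 remaining characters creates one node.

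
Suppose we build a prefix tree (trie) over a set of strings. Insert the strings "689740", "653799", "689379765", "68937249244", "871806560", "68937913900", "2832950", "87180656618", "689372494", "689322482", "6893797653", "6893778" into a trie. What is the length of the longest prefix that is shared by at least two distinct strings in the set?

9

The deepest shared node is where two words last agree before diverging.
"689379765" and "6893797653" agree on "689379765" (9 characters) before diverging; nothing deeper is shared.
Longest shared-prefix length: 9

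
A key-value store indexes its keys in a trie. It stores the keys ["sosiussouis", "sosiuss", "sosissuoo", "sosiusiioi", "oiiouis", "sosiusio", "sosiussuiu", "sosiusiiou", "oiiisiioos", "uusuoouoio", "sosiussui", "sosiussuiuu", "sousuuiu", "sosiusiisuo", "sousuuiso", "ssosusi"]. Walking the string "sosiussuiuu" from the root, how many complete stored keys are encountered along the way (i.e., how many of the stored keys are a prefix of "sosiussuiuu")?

4

Traverse "sosiussuiuu" character by character; count nodes along the way that are marked as word ends.
Prefixes of the query that are stored words: "sosiuss", "sosiussui", "sosiussuiu", "sosiussuiuu"
Count: 4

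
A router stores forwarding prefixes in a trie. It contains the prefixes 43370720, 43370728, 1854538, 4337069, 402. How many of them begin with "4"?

4

Filter for entries beginning with "4":
Words under "4": 402, 4337069, 43370720, 43370728
Count: 4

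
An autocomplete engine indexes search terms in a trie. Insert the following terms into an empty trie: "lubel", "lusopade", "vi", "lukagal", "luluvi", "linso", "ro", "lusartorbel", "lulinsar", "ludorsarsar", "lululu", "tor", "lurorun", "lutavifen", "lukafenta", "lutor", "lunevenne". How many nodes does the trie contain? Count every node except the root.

81

Insert word by word; a character creates a node only if that edge doesn't already exist:
  "lubel" → 5 new (l, u, b, e, l)
  "lusopade" → prefix "lu" already present; 6 new (s, o, p, a, d, e)
  "vi" → 2 new (v, i)
  "lukagal" → prefix "lu" already present; 5 new (k, a, g, a, l)
  "luluvi" → prefix "lu" already present; 4 new (l, u, v, i)
  "linso" → prefix "l" already present; 4 new (i, n, s, o)
  "ro" → 2 new (r, o)
  "lusartorbel" → prefix "lus" already present; 8 new (a, r, t, o, r, b, e, l)
  "lulinsar" → prefix "lul" already present; 5 new (i, n, s, a, r)
  "ludorsarsar" → prefix "lu" already present; 9 new (d, o, r, s, a, r, s, a, r)
  "lululu" → prefix "lulu" already present; 2 new (l, u)
  "tor" → 3 new (t, o, r)
  "lurorun" → prefix "lu" already present; 5 new (r, o, r, u, n)
  "lutavifen" → prefix "lu" already present; 7 new (t, a, v, i, f, e, n)
  "lukafenta" → prefix "luka" already present; 5 new (f, e, n, t, a)
  "lutor" → prefix "lut" already present; 2 new (o, r)
  "lunevenne" → prefix "lu" already present; 7 new (n, e, v, e, n, n, e)
Total nodes = 5 + 6 + 2 + 5 + 4 + 4 + 2 + 8 + 5 + 9 + 2 + 3 + 5 + 7 + 5 + 2 + 7 = 81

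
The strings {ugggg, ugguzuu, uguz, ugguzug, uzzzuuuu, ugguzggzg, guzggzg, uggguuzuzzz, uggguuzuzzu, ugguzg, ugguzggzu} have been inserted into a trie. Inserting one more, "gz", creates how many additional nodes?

1

"g" is already a path in the trie; the remaining "z" must be added.
New nodes needed: |"gz"| − 1 = 2 − 1 = 1.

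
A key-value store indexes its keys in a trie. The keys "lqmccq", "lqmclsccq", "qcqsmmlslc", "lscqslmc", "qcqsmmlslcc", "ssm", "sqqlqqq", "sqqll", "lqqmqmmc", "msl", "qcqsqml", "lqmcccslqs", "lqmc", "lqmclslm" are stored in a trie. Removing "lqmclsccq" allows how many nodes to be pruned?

3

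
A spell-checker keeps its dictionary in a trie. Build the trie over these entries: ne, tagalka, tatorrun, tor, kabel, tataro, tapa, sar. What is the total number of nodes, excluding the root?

Trace insertions, counting only characters that open a new branch:
  "ne" → 2 new (n, e)
  "tagalka" → 7 new (t, a, g, a, l, k, a)
  "tatorrun" → prefix "ta" already present; 6 new (t, o, r, r, u, n)
  "tor" → prefix "t" already present; 2 new (o, r)
  "kabel" → 5 new (k, a, b, e, l)
  "tataro" → prefix "tat" already present; 3 new (a, r, o)
  "tapa" → prefix "ta" already present; 2 new (p, a)
  "sar" → 3 new (s, a, r)
Total nodes = 2 + 7 + 6 + 2 + 5 + 3 + 2 + 3 = 30

30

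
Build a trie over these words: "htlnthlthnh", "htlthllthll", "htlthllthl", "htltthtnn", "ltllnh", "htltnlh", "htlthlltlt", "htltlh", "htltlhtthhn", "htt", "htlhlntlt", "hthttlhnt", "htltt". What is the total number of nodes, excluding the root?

Count nodes per top-level branch (shared prefixes stored once):
  'h'-branch (hthttlhnt, htlhlntlt, htlnthlthnh, htlthllthl, htlthllthll, htlthlltlt, htltlh, htltlhtthhn, htltnlh, htltt, htltthtnn, htt): 50 nodes
  'l'-branch (ltllnh): 6 nodes
Sum: 56

56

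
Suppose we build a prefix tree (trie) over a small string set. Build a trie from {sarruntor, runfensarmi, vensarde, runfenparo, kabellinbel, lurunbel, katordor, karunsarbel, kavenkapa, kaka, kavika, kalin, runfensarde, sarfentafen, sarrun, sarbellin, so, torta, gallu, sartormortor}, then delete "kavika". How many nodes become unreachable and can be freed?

3

After clearing the end-marker at "kavika", prune upward until reaching a node still needed by another word.
The suffix "ika" (3 nodes) is used only by "kavika"; the node for "kav" still has the child "e", so pruning stops there.
Nodes removed: 3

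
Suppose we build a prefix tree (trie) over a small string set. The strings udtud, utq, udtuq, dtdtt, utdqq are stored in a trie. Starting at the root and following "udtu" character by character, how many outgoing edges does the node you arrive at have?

2

Walk "udtu" from the root, arriving at one node.
Distinct next characters after "udtu": d, q.
That node has 2 child edges.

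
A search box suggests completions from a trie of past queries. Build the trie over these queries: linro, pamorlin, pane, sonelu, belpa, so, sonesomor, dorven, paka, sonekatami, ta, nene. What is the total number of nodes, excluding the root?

For each word, the new-node count is its length minus the longest prefix already in the trie:
  "linro" → 5 new (l, i, n, r, o)
  "pamorlin" → 8 new (p, a, m, o, r, l, i, n)
  "pane" → prefix "pa" already present; 2 new (n, e)
  "sonelu" → 6 new (s, o, n, e, l, u)
  "belpa" → 5 new (b, e, l, p, a)
  "so" → prefix "so" already present; 0 new (none)
  "sonesomor" → prefix "sone" already present; 5 new (s, o, m, o, r)
  "dorven" → 6 new (d, o, r, v, e, n)
  "paka" → prefix "pa" already present; 2 new (k, a)
  "sonekatami" → prefix "sone" already present; 6 new (k, a, t, a, m, i)
  "ta" → 2 new (t, a)
  "nene" → 4 new (n, e, n, e)
Total nodes = 5 + 8 + 2 + 6 + 5 + 0 + 5 + 6 + 2 + 6 + 2 + 4 = 51

51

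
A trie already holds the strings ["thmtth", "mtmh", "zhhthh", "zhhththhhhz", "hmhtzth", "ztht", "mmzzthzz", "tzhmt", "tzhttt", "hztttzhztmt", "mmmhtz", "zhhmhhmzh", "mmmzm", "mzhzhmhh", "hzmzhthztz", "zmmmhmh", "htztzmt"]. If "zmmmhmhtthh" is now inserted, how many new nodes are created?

4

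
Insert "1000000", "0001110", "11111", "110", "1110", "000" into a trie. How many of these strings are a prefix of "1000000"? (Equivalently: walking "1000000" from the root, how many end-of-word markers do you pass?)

1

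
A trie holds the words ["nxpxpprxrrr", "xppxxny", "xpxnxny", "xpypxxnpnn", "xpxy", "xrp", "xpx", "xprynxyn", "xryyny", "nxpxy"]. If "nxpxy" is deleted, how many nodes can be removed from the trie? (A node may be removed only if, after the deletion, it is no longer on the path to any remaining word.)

After clearing the end-marker at "nxpxy", prune upward until reaching a node still needed by another word.
The suffix "y" (1 node) is used only by "nxpxy"; the node for "nxpx" still has the child "p", so pruning stops there.
Nodes removed: 1

1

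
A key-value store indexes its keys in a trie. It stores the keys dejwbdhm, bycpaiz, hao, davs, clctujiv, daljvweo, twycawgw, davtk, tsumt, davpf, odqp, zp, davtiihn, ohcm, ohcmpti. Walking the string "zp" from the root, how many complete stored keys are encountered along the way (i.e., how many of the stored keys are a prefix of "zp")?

1

Walk "zp" from the root; an end-of-word marker is hit whenever a stored word is a prefix of "zp".
Prefixes of the query that are stored words: "zp"
Count: 1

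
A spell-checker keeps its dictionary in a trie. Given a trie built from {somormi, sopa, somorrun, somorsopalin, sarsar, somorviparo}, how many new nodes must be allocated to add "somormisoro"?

The longest prefix of "somormisoro" already in the trie is "somormi" (length 7).
So 11 − 7 = 4 new nodes.

4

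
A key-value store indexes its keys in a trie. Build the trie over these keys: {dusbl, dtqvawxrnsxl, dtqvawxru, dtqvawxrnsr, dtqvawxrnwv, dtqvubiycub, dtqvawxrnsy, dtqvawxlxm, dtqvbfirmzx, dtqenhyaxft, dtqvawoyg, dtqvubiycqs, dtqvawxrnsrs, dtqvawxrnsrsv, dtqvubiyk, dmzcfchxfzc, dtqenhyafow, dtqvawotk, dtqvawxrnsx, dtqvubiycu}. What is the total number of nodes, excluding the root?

69

For each word, the new-node count is its length minus the longest prefix already in the trie:
  "dusbl" → 5 new (d, u, s, b, l)
  "dtqvawxrnsxl" → prefix "d" already present; 11 new (t, q, v, a, w, x, r, n, s, x, l)
  "dtqvawxru" → prefix "dtqvawxr" already present; 1 new (u)
  "dtqvawxrnsr" → prefix "dtqvawxrns" already present; 1 new (r)
  "dtqvawxrnwv" → prefix "dtqvawxrn" already present; 2 new (w, v)
  "dtqvubiycub" → prefix "dtqv" already present; 7 new (u, b, i, y, c, u, b)
  "dtqvawxrnsy" → prefix "dtqvawxrns" already present; 1 new (y)
  "dtqvawxlxm" → prefix "dtqvawx" already present; 3 new (l, x, m)
  "dtqvbfirmzx" → prefix "dtqv" already present; 7 new (b, f, i, r, m, z, x)
  "dtqenhyaxft" → prefix "dtq" already present; 8 new (e, n, h, y, a, x, f, t)
  "dtqvawoyg" → prefix "dtqvaw" already present; 3 new (o, y, g)
  "dtqvubiycqs" → prefix "dtqvubiyc" already present; 2 new (q, s)
  "dtqvawxrnsrs" → prefix "dtqvawxrnsr" already present; 1 new (s)
  "dtqvawxrnsrsv" → prefix "dtqvawxrnsrs" already present; 1 new (v)
  "dtqvubiyk" → prefix "dtqvubiy" already present; 1 new (k)
  "dmzcfchxfzc" → prefix "d" already present; 10 new (m, z, c, f, c, h, x, f, z, c)
  "dtqenhyafow" → prefix "dtqenhya" already present; 3 new (f, o, w)
  "dtqvawotk" → prefix "dtqvawo" already present; 2 new (t, k)
  "dtqvawxrnsx" → prefix "dtqvawxrnsx" already present; 0 new (none)
  "dtqvubiycu" → prefix "dtqvubiycu" already present; 0 new (none)
Total nodes = 5 + 11 + 1 + 1 + 2 + 7 + 1 + 3 + 7 + 8 + 3 + 2 + 1 + 1 + 1 + 10 + 3 + 2 + 0 + 0 = 69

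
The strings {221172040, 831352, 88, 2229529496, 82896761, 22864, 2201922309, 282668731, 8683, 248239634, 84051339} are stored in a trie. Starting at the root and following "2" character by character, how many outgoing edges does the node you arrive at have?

Walk "2" from the root, arriving at one node.
Characters that immediately follow "2" among the stored strings: {2, 4, 8}.
That node has 3 child edges.

3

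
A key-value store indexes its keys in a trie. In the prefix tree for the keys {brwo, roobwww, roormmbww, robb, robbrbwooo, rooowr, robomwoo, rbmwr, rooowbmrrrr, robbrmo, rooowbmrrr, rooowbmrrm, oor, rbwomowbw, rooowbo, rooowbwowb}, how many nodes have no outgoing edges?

14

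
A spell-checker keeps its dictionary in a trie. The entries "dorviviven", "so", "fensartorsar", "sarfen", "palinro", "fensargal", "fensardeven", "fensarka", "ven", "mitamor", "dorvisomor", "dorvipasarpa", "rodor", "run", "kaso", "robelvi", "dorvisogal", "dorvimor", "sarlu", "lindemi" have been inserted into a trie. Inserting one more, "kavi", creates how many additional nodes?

2

"ka" is already a path in the trie; the remaining "vi" must be added.
New nodes needed: |"kavi"| − 2 = 4 − 2 = 2.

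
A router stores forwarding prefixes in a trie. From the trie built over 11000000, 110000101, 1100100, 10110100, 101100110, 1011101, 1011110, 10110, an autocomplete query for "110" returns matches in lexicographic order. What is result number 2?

110000101

Filter for "110…" and sort: "11000000", "110000101", "1100100"
Position 2: 110000101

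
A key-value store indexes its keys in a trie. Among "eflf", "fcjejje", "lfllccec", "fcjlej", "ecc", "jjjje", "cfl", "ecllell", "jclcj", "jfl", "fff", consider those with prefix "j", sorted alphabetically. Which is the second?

jfl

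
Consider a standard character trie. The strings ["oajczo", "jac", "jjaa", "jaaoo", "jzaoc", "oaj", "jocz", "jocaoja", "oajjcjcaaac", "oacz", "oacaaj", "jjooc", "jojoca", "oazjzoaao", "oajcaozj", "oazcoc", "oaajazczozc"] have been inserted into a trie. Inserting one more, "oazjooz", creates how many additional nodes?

3

"oazj" is already a path in the trie; the remaining "ooz" must be added.
Each of the 3 remaining characters creates one node.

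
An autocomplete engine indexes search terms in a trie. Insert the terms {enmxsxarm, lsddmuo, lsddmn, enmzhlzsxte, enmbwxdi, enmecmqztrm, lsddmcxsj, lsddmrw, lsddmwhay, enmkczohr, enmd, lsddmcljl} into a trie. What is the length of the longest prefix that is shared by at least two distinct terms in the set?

6

Look for the deepest trie node that still has at least two words in its subtree.
e.g. "lsddmcljl" and "lsddmcxsj" share the prefix "lsddmc" of length 6; no pair shares a longer one.
Longest shared-prefix length: 6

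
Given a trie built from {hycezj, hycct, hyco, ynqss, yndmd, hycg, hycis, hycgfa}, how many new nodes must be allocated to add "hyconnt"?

3

Walking "hyconnt" from the root, the first 4 characters ("hyco") follow existing edges; "n" is the first miss.
New nodes needed: |"hyconnt"| − 4 = 7 − 4 = 3.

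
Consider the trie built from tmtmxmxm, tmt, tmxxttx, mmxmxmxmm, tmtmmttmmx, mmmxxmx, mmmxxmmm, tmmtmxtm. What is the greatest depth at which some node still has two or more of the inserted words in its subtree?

Equivalently: take the maximum, over all pairs, of their longest common prefix length.
e.g. "mmmxxmmm" and "mmmxxmx" share the prefix "mmmxxm" of length 6; no pair shares a longer one.
Longest shared-prefix length: 6

6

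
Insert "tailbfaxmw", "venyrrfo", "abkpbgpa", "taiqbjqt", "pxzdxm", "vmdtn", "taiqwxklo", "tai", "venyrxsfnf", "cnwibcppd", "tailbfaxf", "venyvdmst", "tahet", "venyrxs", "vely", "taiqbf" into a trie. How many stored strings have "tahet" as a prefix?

Walk to "tahet"; the words in its subtree are exactly those with that prefix.
Matches: "tahet"
Count: 1

1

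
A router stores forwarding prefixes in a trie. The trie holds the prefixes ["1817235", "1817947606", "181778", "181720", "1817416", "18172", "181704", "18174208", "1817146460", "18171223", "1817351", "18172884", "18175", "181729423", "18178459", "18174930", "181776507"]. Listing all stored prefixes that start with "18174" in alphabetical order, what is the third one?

18174930

Filter for "18174…" and sort: "1817416", "18174208", "18174930"
The 3rd is 18174930.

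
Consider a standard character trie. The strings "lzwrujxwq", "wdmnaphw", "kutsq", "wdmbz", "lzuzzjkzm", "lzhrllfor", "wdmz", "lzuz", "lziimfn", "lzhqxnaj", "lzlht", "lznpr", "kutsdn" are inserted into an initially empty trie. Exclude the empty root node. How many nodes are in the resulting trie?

Count nodes per top-level branch (shared prefixes stored once):
  'k'-branch (kutsdn, kutsq): 7 nodes
  'l'-branch (lzhqxnaj, lzhrllfor, lziimfn, lzlht, lznpr, lzuz, lzuzzjkzm, lzwrujxwq): 39 nodes
  'w'-branch (wdmbz, wdmnaphw, wdmz): 11 nodes
Sum: 57

57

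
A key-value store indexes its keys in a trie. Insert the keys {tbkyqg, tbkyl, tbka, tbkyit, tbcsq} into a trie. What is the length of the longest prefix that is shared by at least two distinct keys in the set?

4

Look for the deepest trie node that still has at least two words in its subtree.
e.g. "tbkyit" and "tbkyl" share the prefix "tbky" of length 4; no pair shares a longer one.
Longest shared-prefix length: 4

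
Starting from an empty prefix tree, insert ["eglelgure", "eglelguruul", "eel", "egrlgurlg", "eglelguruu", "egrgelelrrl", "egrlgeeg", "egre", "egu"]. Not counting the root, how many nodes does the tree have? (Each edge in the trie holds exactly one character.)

34

For each word, the new-node count is its length minus the longest prefix already in the trie:
  "eglelgure" → 9 new (e, g, l, e, l, g, u, r, e)
  "eglelguruul" → prefix "eglelgur" already present; 3 new (u, u, l)
  "eel" → prefix "e" already present; 2 new (e, l)
  "egrlgurlg" → prefix "eg" already present; 7 new (r, l, g, u, r, l, g)
  "eglelguruu" → prefix "eglelguruu" already present; 0 new (none)
  "egrgelelrrl" → prefix "egr" already present; 8 new (g, e, l, e, l, r, r, l)
  "egrlgeeg" → prefix "egrlg" already present; 3 new (e, e, g)
  "egre" → prefix "egr" already present; 1 new (e)
  "egu" → prefix "eg" already present; 1 new (u)
Total nodes = 9 + 3 + 2 + 7 + 0 + 8 + 3 + 1 + 1 = 34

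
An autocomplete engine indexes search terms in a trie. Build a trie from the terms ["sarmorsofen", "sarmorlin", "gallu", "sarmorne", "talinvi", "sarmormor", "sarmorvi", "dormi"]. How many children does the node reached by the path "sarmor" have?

The children of the "sarmor" node are the distinct next characters among strings starting with "sarmor".
Characters that immediately follow "sarmor" among the stored strings: {l, m, n, s, v}.
That node has 5 child edges.

5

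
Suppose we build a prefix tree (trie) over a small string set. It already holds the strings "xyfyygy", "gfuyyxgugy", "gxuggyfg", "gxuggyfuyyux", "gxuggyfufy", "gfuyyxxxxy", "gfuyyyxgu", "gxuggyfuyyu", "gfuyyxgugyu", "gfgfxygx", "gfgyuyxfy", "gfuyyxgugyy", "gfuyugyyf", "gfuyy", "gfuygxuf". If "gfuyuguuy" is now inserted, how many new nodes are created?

"gfuyug" is already a path in the trie; the remaining "uuy" must be added.
So 9 − 6 = 3 new nodes.

3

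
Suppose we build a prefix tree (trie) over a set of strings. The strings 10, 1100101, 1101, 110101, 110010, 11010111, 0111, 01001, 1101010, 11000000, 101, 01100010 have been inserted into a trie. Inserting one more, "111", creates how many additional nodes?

1

The longest prefix of "111" already in the trie is "11" (length 2).
Each of the 1 remaining characters creates one node.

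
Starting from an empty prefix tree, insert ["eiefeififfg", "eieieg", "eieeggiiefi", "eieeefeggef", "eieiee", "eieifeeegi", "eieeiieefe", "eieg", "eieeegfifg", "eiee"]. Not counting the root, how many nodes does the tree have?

48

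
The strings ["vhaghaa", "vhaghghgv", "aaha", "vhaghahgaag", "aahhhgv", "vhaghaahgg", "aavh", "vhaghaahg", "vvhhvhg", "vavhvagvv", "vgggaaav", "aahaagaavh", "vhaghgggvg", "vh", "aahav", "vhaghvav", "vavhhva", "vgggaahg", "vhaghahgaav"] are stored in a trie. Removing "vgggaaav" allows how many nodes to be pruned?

2

Walk "vgggaaav" from the leaf back toward the root, removing each node that no remaining word uses.
The suffix "av" (2 nodes) is used only by "vgggaaav"; the node for "vgggaa" still has the child "h", so pruning stops there.
Nodes removed: 2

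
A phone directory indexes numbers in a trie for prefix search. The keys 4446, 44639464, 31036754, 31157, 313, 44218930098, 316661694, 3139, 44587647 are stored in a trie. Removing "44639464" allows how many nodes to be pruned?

6

After clearing the end-marker at "44639464", prune upward until reaching a node still needed by another word.
The suffix "639464" (6 nodes) is used only by "44639464"; the node for "44" still has the child "4", so pruning stops there.
Nodes removed: 6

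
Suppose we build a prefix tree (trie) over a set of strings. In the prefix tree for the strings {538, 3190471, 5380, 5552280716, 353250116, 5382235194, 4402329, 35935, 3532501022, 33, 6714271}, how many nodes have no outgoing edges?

A leaf is a node with no children — equivalently, the end of a word that is not a proper prefix of any other stored word.
Those words: "3190471", "33", "3532501022", "353250116", "35935", "4402329", "5380", "5382235194", "5552280716", "6714271"
Leaf count: 10

10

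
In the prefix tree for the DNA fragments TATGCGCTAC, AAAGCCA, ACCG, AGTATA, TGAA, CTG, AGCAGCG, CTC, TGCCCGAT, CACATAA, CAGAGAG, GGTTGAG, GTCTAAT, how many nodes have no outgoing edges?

Leaves are exactly the stored words that no other stored word extends.
Those words: "AAAGCCA", "ACCG", "AGCAGCG", "AGTATA", "CACATAA", "CAGAGAG", "CTC", "CTG", "GGTTGAG", "GTCTAAT", "TATGCGCTAC", "TGAA", "TGCCCGAT"
Leaf count: 13

13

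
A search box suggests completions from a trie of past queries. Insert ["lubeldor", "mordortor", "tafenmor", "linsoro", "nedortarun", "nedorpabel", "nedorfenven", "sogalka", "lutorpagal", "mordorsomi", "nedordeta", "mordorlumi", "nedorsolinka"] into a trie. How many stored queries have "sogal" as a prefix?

1

Filter for entries beginning with "sogal":
Matches: "sogalka"
Count: 1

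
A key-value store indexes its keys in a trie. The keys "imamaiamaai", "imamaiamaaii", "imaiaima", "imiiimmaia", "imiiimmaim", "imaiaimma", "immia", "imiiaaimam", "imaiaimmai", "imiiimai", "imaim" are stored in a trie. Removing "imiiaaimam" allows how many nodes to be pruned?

6

A node on "imiiaaimam"'s path can go only if nothing else ends at it or branches off below it.
The suffix "aaimam" (6 nodes) is used only by "imiiaaimam"; the node for "imii" still has the child "i", so pruning stops there.
Nodes removed: 6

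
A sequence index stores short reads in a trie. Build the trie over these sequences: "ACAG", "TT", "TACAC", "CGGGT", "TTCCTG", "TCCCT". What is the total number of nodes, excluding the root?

For each word, the new-node count is its length minus the longest prefix already in the trie:
  "ACAG" → 4 new (A, C, A, G)
  "TT" → 2 new (T, T)
  "TACAC" → prefix "T" already present; 4 new (A, C, A, C)
  "CGGGT" → 5 new (C, G, G, G, T)
  "TTCCTG" → prefix "TT" already present; 4 new (C, C, T, G)
  "TCCCT" → prefix "T" already present; 4 new (C, C, C, T)
Total nodes = 4 + 2 + 4 + 5 + 4 + 4 = 23

23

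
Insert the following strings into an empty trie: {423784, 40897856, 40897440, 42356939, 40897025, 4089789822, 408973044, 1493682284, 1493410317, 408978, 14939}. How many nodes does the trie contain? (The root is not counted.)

Count nodes per top-level branch (shared prefixes stored once):
  '1'-branch (1493410317, 1493682284, 14939): 17 nodes
  '4'-branch (40897025, 408973044, 40897440, 408978, 40897856, 4089789822, 42356939, 423784): 32 nodes
Sum: 49

49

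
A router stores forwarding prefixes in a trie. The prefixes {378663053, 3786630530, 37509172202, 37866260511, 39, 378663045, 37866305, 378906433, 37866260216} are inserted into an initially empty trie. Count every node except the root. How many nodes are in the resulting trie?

37

Insert word by word; a character creates a node only if that edge doesn't already exist:
  "378663053" → 9 new (3, 7, 8, 6, 6, 3, 0, 5, 3)
  "3786630530" → prefix "378663053" already present; 1 new (0)
  "37509172202" → prefix "37" already present; 9 new (5, 0, 9, 1, 7, 2, 2, 0, 2)
  "37866260511" → prefix "37866" already present; 6 new (2, 6, 0, 5, 1, 1)
  "39" → prefix "3" already present; 1 new (9)
  "378663045" → prefix "3786630" already present; 2 new (4, 5)
  "37866305" → prefix "37866305" already present; 0 new (none)
  "378906433" → prefix "378" already present; 6 new (9, 0, 6, 4, 3, 3)
  "37866260216" → prefix "37866260" already present; 3 new (2, 1, 6)
Total nodes = 9 + 1 + 9 + 6 + 1 + 2 + 0 + 6 + 3 = 37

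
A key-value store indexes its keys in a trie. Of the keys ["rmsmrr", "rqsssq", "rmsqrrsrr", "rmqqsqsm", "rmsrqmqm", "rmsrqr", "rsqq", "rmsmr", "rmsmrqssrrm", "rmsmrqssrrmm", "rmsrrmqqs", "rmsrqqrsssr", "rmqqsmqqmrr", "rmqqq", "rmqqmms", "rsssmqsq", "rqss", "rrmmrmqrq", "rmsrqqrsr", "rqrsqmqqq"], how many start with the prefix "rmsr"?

5

Walk to "rmsr"; the words in its subtree are exactly those with that prefix.
Matches: "rmsrqmqm", "rmsrqqrsr", "rmsrqqrsssr", "rmsrqr", "rmsrrmqqs"
Count: 5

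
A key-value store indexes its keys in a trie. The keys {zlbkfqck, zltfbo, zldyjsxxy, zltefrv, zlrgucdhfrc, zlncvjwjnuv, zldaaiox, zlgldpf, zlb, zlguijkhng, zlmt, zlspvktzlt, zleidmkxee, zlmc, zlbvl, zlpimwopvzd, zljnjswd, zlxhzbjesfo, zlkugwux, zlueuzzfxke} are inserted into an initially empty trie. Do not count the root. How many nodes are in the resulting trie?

118

For each word, the new-node count is its length minus the longest prefix already in the trie:
  "zlbkfqck" → 8 new (z, l, b, k, f, q, c, k)
  "zltfbo" → prefix "zl" already present; 4 new (t, f, b, o)
  "zldyjsxxy" → prefix "zl" already present; 7 new (d, y, j, s, x, x, y)
  "zltefrv" → prefix "zlt" already present; 4 new (e, f, r, v)
  "zlrgucdhfrc" → prefix "zl" already present; 9 new (r, g, u, c, d, h, f, r, c)
  "zlncvjwjnuv" → prefix "zl" already present; 9 new (n, c, v, j, w, j, n, u, v)
  "zldaaiox" → prefix "zld" already present; 5 new (a, a, i, o, x)
  "zlgldpf" → prefix "zl" already present; 5 new (g, l, d, p, f)
  "zlb" → prefix "zlb" already present; 0 new (none)
  "zlguijkhng" → prefix "zlg" already present; 7 new (u, i, j, k, h, n, g)
  "zlmt" → prefix "zl" already present; 2 new (m, t)
  "zlspvktzlt" → prefix "zl" already present; 8 new (s, p, v, k, t, z, l, t)
  "zleidmkxee" → prefix "zl" already present; 8 new (e, i, d, m, k, x, e, e)
  "zlmc" → prefix "zlm" already present; 1 new (c)
  "zlbvl" → prefix "zlb" already present; 2 new (v, l)
  "zlpimwopvzd" → prefix "zl" already present; 9 new (p, i, m, w, o, p, v, z, d)
  "zljnjswd" → prefix "zl" already present; 6 new (j, n, j, s, w, d)
  "zlxhzbjesfo" → prefix "zl" already present; 9 new (x, h, z, b, j, e, s, f, o)
  "zlkugwux" → prefix "zl" already present; 6 new (k, u, g, w, u, x)
  "zlueuzzfxke" → prefix "zl" already present; 9 new (u, e, u, z, z, f, x, k, e)
Total nodes = 8 + 4 + 7 + 4 + 9 + 9 + 5 + 5 + 0 + 7 + 2 + 8 + 8 + 1 + 2 + 9 + 6 + 9 + 6 + 9 = 118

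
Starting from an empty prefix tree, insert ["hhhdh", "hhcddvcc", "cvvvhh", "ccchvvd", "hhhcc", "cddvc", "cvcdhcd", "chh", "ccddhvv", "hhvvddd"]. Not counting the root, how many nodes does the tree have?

46

Trace insertions, counting only characters that open a new branch:
  "hhhdh" → 5 new (h, h, h, d, h)
  "hhcddvcc" → prefix "hh" already present; 6 new (c, d, d, v, c, c)
  "cvvvhh" → 6 new (c, v, v, v, h, h)
  "ccchvvd" → prefix "c" already present; 6 new (c, c, h, v, v, d)
  "hhhcc" → prefix "hhh" already present; 2 new (c, c)
  "cddvc" → prefix "c" already present; 4 new (d, d, v, c)
  "cvcdhcd" → prefix "cv" already present; 5 new (c, d, h, c, d)
  "chh" → prefix "c" already present; 2 new (h, h)
  "ccddhvv" → prefix "cc" already present; 5 new (d, d, h, v, v)
  "hhvvddd" → prefix "hh" already present; 5 new (v, v, d, d, d)
Total nodes = 5 + 6 + 6 + 6 + 2 + 4 + 5 + 2 + 5 + 5 = 46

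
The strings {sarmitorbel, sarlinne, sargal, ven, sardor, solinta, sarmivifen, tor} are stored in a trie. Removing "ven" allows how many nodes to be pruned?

Walk "ven" from the leaf back toward the root, removing each node that no remaining word uses.
No other word shares any prefix with "ven", so all 3 of its nodes go.
Nodes removed: 3

3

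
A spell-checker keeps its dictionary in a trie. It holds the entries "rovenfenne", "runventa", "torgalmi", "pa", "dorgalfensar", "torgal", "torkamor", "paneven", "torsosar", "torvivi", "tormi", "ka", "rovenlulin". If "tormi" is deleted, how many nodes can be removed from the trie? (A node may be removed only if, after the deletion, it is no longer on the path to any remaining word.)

2

After clearing the end-marker at "tormi", prune upward until reaching a node still needed by another word.
The suffix "mi" (2 nodes) is used only by "tormi"; the node for "tor" still has the child "g", so pruning stops there.
Nodes removed: 2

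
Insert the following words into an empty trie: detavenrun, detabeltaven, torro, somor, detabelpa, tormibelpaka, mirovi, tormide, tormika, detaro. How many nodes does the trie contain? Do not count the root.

51

Trace insertions, counting only characters that open a new branch:
  "detavenrun" → 10 new (d, e, t, a, v, e, n, r, u, n)
  "detabeltaven" → prefix "deta" already present; 8 new (b, e, l, t, a, v, e, n)
  "torro" → 5 new (t, o, r, r, o)
  "somor" → 5 new (s, o, m, o, r)
  "detabelpa" → prefix "detabel" already present; 2 new (p, a)
  "tormibelpaka" → prefix "tor" already present; 9 new (m, i, b, e, l, p, a, k, a)
  "mirovi" → 6 new (m, i, r, o, v, i)
  "tormide" → prefix "tormi" already present; 2 new (d, e)
  "tormika" → prefix "tormi" already present; 2 new (k, a)
  "detaro" → prefix "deta" already present; 2 new (r, o)
Total nodes = 10 + 8 + 5 + 5 + 2 + 9 + 6 + 2 + 2 + 2 = 51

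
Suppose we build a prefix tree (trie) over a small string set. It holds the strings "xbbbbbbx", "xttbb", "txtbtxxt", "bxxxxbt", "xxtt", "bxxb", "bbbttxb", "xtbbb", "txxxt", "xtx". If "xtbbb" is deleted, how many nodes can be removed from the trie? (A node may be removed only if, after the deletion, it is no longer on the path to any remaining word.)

3

Walk "xtbbb" from the leaf back toward the root, removing each node that no remaining word uses.
The suffix "bbb" (3 nodes) is used only by "xtbbb"; the node for "xt" still has the child "t", so pruning stops there.
Nodes removed: 3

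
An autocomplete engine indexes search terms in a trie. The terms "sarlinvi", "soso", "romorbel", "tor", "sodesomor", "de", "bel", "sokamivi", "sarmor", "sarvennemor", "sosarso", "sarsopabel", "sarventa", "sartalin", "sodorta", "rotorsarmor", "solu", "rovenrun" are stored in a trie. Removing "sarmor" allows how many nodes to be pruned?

Walk "sarmor" from the leaf back toward the root, removing each node that no remaining word uses.
The suffix "mor" (3 nodes) is used only by "sarmor"; the node for "sar" still has the child "l", so pruning stops there.
Nodes removed: 3

3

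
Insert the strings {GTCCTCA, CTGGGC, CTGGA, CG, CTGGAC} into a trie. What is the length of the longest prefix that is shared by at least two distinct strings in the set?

5

Equivalently: take the maximum, over all pairs, of their longest common prefix length.
e.g. "CTGGA" and "CTGGAC" share the prefix "CTGGA" of length 5; no pair shares a longer one.
Longest shared-prefix length: 5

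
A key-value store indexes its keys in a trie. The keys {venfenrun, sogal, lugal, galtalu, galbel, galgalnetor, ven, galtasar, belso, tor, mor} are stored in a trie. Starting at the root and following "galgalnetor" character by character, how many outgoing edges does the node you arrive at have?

0

Walk "galgalnetor" from the root, arriving at one node.
No stored string extends past "galgalnetor".
That node has 0 child edges.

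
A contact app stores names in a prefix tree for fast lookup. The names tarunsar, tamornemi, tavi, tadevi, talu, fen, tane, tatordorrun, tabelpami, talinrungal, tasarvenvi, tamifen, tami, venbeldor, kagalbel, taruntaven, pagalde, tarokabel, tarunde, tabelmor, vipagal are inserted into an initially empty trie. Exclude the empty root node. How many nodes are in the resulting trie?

110

Trace insertions, counting only characters that open a new branch:
  "tarunsar" → 8 new (t, a, r, u, n, s, a, r)
  "tamornemi" → prefix "ta" already present; 7 new (m, o, r, n, e, m, i)
  "tavi" → prefix "ta" already present; 2 new (v, i)
  "tadevi" → prefix "ta" already present; 4 new (d, e, v, i)
  "talu" → prefix "ta" already present; 2 new (l, u)
  "fen" → 3 new (f, e, n)
  "tane" → prefix "ta" already present; 2 new (n, e)
  "tatordorrun" → prefix "ta" already present; 9 new (t, o, r, d, o, r, r, u, n)
  "tabelpami" → prefix "ta" already present; 7 new (b, e, l, p, a, m, i)
  "talinrungal" → prefix "tal" already present; 8 new (i, n, r, u, n, g, a, l)
  "tasarvenvi" → prefix "ta" already present; 8 new (s, a, r, v, e, n, v, i)
  "tamifen" → prefix "tam" already present; 4 new (i, f, e, n)
  "tami" → prefix "tami" already present; 0 new (none)
  "venbeldor" → 9 new (v, e, n, b, e, l, d, o, r)
  "kagalbel" → 8 new (k, a, g, a, l, b, e, l)
  "taruntaven" → prefix "tarun" already present; 5 new (t, a, v, e, n)
  "pagalde" → 7 new (p, a, g, a, l, d, e)
  "tarokabel" → prefix "tar" already present; 6 new (o, k, a, b, e, l)
  "tarunde" → prefix "tarun" already present; 2 new (d, e)
  "tabelmor" → prefix "tabel" already present; 3 new (m, o, r)
  "vipagal" → prefix "v" already present; 6 new (i, p, a, g, a, l)
Total nodes = 8 + 7 + 2 + 4 + 2 + 3 + 2 + 9 + 7 + 8 + 8 + 4 + 0 + 9 + 8 + 5 + 7 + 6 + 2 + 3 + 6 = 110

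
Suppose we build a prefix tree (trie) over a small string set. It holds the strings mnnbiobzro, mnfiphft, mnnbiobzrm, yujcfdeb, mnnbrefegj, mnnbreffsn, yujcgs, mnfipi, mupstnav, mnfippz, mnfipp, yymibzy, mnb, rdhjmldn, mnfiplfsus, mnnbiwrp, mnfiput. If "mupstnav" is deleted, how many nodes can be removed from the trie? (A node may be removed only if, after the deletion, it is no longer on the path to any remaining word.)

7

Walk "mupstnav" from the leaf back toward the root, removing each node that no remaining word uses.
The suffix "upstnav" (7 nodes) is used only by "mupstnav"; the node for "m" still has the child "n", so pruning stops there.
Nodes removed: 7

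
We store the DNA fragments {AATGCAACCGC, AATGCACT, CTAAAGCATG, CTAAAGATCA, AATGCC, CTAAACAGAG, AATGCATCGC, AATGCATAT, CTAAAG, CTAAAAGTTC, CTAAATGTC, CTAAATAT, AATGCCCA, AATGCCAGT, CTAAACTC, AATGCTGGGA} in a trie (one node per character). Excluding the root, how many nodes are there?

62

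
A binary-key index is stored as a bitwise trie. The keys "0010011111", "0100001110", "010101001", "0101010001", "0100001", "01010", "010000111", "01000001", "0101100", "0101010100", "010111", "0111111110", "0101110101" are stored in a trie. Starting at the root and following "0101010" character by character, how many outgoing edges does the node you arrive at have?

2

The children of the "0101010" node are the distinct next characters among strings starting with "0101010".
Distinct next characters after "0101010": 0, 1.
That node has 2 child edges.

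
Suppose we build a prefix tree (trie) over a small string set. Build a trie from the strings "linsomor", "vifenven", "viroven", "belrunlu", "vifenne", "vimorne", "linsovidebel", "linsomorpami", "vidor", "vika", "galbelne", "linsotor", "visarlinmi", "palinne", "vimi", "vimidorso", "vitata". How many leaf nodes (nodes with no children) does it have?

15

Leaves are exactly the stored words that no other stored word extends.
Those words: "belrunlu", "galbelne", "linsomorpami", "linsotor", "linsovidebel", "palinne", "vidor", "vifenne", "vifenven", "vika", "vimidorso", "vimorne", "viroven", "visarlinmi", "vitata"
Leaf count: 15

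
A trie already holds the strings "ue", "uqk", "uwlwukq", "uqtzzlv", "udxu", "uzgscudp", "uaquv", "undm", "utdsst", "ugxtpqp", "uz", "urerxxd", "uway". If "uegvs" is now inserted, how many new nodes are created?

3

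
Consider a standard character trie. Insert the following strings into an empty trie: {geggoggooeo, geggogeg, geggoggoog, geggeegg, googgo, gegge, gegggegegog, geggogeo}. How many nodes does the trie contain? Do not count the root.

31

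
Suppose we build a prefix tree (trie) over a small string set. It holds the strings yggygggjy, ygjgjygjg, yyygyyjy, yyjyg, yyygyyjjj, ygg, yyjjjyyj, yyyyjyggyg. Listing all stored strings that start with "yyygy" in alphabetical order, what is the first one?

Filter for "yyygy…" and sort: "yyygyyjjj", "yyygyyjy"
Position 1: yyygyyjjj

yyygyyjjj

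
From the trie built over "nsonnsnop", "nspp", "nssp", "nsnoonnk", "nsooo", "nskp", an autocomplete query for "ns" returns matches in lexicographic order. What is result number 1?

DFS of the "ns" subtree visits, in order: "nskp", "nsnoonnk", "nsonnsnop", "nsooo", "nspp", "nssp"
The 1st is nskp.

nskp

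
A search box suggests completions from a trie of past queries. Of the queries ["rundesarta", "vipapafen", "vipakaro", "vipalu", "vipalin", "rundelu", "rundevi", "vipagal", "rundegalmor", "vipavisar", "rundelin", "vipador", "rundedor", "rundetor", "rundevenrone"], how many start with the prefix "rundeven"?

1

Walk to "rundeven"; the words in its subtree are exactly those with that prefix.
Words under "rundeven": rundevenrone
Count: 1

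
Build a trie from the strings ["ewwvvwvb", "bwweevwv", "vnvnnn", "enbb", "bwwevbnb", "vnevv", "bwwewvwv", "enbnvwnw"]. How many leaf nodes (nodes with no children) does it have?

Leaves are exactly the stored words that no other stored word extends.
Those words: "bwweevwv", "bwwevbnb", "bwwewvwv", "enbb", "enbnvwnw", "ewwvvwvb", "vnevv", "vnvnnn"
Leaf count: 8

8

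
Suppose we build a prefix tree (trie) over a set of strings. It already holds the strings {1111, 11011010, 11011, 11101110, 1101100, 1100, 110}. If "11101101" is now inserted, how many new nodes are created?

Walking "11101101" from the root, the first 6 characters ("111011") follow existing edges; "0" is the first miss.
New nodes needed: |"11101101"| − 6 = 8 − 6 = 2.

2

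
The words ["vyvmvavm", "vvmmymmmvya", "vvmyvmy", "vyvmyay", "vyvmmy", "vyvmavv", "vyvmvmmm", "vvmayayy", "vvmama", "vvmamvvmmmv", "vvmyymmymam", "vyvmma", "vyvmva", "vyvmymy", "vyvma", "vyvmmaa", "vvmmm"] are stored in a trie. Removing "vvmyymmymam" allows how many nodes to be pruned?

7

A node on "vvmyymmymam"'s path can go only if nothing else ends at it or branches off below it.
The suffix "ymmymam" (7 nodes) is used only by "vvmyymmymam"; the node for "vvmy" still has the child "v", so pruning stops there.
Nodes removed: 7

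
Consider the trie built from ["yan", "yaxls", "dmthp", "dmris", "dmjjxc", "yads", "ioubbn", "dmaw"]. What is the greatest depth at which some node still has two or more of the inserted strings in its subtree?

Equivalently: take the maximum, over all pairs, of their longest common prefix length.
"dmaw" and "dmjjxc" agree on "dm" (2 characters) before diverging; nothing deeper is shared.
Longest shared-prefix length: 2

2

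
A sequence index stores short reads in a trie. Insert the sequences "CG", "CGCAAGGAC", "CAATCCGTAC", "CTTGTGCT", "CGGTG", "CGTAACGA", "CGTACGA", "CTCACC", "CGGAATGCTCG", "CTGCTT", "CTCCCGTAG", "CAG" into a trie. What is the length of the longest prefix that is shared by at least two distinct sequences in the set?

The deepest shared node is where two words last agree before diverging.
"CGTAACGA" and "CGTACGA" agree on "CGTA" (4 characters) before diverging; nothing deeper is shared.
Longest shared-prefix length: 4

4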